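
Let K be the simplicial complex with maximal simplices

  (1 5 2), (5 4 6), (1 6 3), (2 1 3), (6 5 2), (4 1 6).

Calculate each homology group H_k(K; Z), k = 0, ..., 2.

H_0 = Z,  H_1 = Z,  H_2 = 0.

We work with the vertex ordering 1 < 2 < 3 < 4 < 5 < 6. The simplices of K, each written with vertices in increasing order, are:

  0-simplices (6): [1], [2], [3], [4], [5], [6]
  1-simplices (12): [1,2], [1,3], [1,4], [1,5], [1,6], [2,3], [2,5], [2,6], [3,6], [4,5], [4,6], [5,6]
  2-simplices (6): [1,2,3], [1,2,5], [1,3,6], [1,4,6], [2,5,6], [4,5,6]

Hence C_0 ≅ Z^6, C_1 ≅ Z^12, C_2 ≅ Z^6.

Boundary ∂_1: C_1 → C_0 maps an edge to its endpoints' difference, ∂[p,q] = q − p. For instance
  ∂[1,2] = [2] − [1].
The 6×12 boundary matrix has rank 5 and Smith normal form diag(1,1,1,1,1).

∂_2: C_2 → C_1 maps a triangle to the signed sum of its edges. For instance
  ∂[1,3,6] = [3,6] − [1,6] + [1,3],
  ∂[1,2,5] = [2,5] − [1,5] + [1,2].
The resulting 12×6 matrix has rank 6, and its Smith normal form has invariant factors (1,1,1,1,1,1).

Computing H_k = (kernel of ∂_k) / (image of ∂_{k+1}):

  H_0: rank C_0 − rank ∂_1 = 6 − 5 = 1, and the invariant factors of ∂_1 are all 1, so H_0 = Z.
  H_1: rank ker ∂_1 − rank ∂_2 = (12 − 5) − 6 = 1, and the invariant factors of ∂_2 are all 1, so H_1 = Z.
  H_2: rank ker ∂_2 − rank ∂_3 = (6 − 6) − 0 = 0, and there is no ∂_3, so H_2 = 0.

As a check, the Euler characteristic is 6 − 12 + 6 = 0, which agrees with 1 − 1 + 0 = 0.
(K is a triangulation of the cylinder S^1 x I.)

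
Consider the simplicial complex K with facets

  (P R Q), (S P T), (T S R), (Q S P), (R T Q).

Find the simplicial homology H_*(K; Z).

H_0 ≅ Z,  H_1 ≅ Z,  H_2 = 0.

Fix the vertex order P < Q < R < S < T and write every simplex with vertices in increasing order. Then dim K = 2 and the simplices of K are:

  0-simplices (5): P, Q, R, S, T
  1-simplices (10): PQ, PR, PS, PT, QR, QS, QT, RS, RT, ST
  2-simplices (5): PQR, PQS, PST, QRT, RST

Hence C_0 ≅ Z^5, C_1 ≅ Z^10, C_2 ≅ Z^5.

The boundary map ∂_1: C_1 → C_0 maps an edge to its endpoints' difference, ∂[p,q] = q − p. For instance
  ∂PQ = Q − P.
The 5×10 boundary matrix has rank 4 and Smith normal form diag(1,1,1,1).

The boundary map ∂_2: C_2 → C_1 acts by ∂[p,q,r] = [q,r] − [p,r] + [p,q]. For instance
  ∂PQS = QS − PS + PQ,
  ∂PQR = QR − PR + PQ.
This gives a 10×5 integer matrix of rank 5; reducing to Smith normal form yields diagonal entries (1,1,1,1,1).

Now H_k = ker ∂_k / im ∂_{k+1}, so:

  H_0: rank C_0 − rank ∂_1 = 5 − 4 = 1, and the invariant factors of ∂_1 are all 1, so H_0 ≅ Z.
  H_1: rank ker ∂_1 − rank ∂_2 = (10 − 4) − 5 = 1, and the invariant factors of ∂_2 are all 1, so H_1 ≅ Z.
  H_2: rank ker ∂_2 − rank ∂_3 = (5 − 5) − 0 = 0, and there is no ∂_3, so H_2 ≅ 0.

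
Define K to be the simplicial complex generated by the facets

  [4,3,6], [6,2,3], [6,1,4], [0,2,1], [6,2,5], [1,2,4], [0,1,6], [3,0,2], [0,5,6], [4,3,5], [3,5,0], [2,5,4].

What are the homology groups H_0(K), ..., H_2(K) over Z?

H_0 = Z,  H_1 = Z/2Z,  H_2 = 0.

Fix the vertex order 0 < 1 < 2 < 3 < 4 < 5 < 6 and write every simplex with vertices in increasing order. Then dim K = 2 and the simplices of K are:

  0-simplices (7): [0], [1], [2], [3], [4], [5], [6]
  1-simplices (18): [0,1], [0,2], [0,3], [0,5], [0,6], [1,2], [1,4], [1,6], [2,3], [2,4], [2,5], [2,6], [3,4], [3,5], [3,6], [4,5], [4,6], [5,6]
  2-simplices (12): [0,1,2], [0,1,6], [0,2,3], [0,3,5], [0,5,6], [1,2,4], [1,4,6], [2,3,6], [2,4,5], [2,5,6], [3,4,5], [3,4,6]

Hence C_0 ≅ Z^7, C_1 ≅ Z^18, C_2 ≅ Z^12.

The boundary map ∂_1: C_1 → C_0 maps an edge to its endpoints' difference, ∂[p,q] = q − p.
As a 7×18 matrix over Z this has rank 6, with invariant factors (1,1,1,1,1,1).

The boundary map ∂_2: C_2 → C_1 sends each 2-simplex [p,q,r] to [q,r] − [p,r] + [p,q]. For instance
  ∂[2,4,5] = [4,5] − [2,5] + [2,4],
  ∂[1,2,4] = [2,4] − [1,4] + [1,2].
The 18×12 boundary matrix has rank 12 and Smith normal form diag(1,1,1,1,1,1,1,1,1,1,1,2).

From H_k ≅ ker(∂_k) / im(∂_{k+1}) we obtain:

  H_0: rank C_0 − rank ∂_1 = 7 − 6 = 1, and the invariant factors of ∂_1 are all 1, so H_0 ≅ Z.
  H_1: rank ker ∂_1 − rank ∂_2 = (18 − 6) − 12 = 0, and ∂_2 has invariant factor 2 > 1, so H_1 ≅ Z/2Z.
  H_2: rank ker ∂_2 − rank ∂_3 = (12 − 12) − 0 = 0, and there is no ∂_3, so H_2 ≅ 0.

As a check, the Euler characteristic is 7 − 18 + 12 = 1, which agrees with 1 − 0 + 0 = 1.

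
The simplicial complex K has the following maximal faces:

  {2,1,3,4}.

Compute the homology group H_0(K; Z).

Fix the vertex order 1 < 2 < 3 < 4 and write every simplex with vertices in increasing order. Then dim K = 3 and the simplices of K are:

  0-simplices (4): [1], [2], [3], [4]
  1-simplices (6): [1,2], [1,3], [1,4], [2,3], [2,4], [3,4]
  2-simplices (4): [1,2,3], [1,2,4], [1,3,4], [2,3,4]
  3-simplices (1): [1,2,3,4]

giving chain groups C_0 ≅ Z^4, C_1 ≅ Z^6, C_2 ≅ Z^4, C_3 ≅ Z^1.

∂_1: C_1 → C_0 is given by ∂[p,q] = [q] − [p]. For instance
  ∂[2,4] = [4] − [2].
This gives a 4×6 integer matrix of rank 3; reducing to Smith normal form yields diagonal entries (1,1,1).

∂_2: C_2 → C_1 sends each 2-simplex [p,q,r] to [q,r] − [p,r] + [p,q]. For instance
  ∂[1,3,4] = [3,4] − [1,4] + [1,3],
  ∂[2,3,4] = [3,4] − [2,4] + [2,3].
This gives a 6×4 integer matrix of rank 3; reducing to Smith normal form yields diagonal entries (1,1,1).

∂_3: C_3 → C_2 sends each 3-simplex σ to the alternating sum Σ_i (−1)^i (σ with its i-th vertex removed). For instance
  ∂[1,2,3,4] = [2,3,4] − [1,3,4] + [1,2,4] − [1,2,3].
This gives a 4×1 integer matrix of rank 1; reducing to Smith normal form yields diagonal entries (1).

Now H_k = ker ∂_k / im ∂_{k+1}, so:

  H_0: rank C_0 − rank ∂_1 = 4 − 3 = 1, and the invariant factors of ∂_1 are all 1, so H_0 = Z.

H_0 ≅ Z.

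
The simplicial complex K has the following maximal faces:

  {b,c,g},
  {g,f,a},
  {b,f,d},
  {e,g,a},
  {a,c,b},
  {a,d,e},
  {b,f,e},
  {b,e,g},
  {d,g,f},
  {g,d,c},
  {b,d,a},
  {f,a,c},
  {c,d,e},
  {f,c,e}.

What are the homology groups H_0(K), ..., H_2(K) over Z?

H_0 ≅ Z,  H_1 ≅ Z^2,  H_2 ≅ Z.

Take the total order a < b < c < d < e < f < g on the vertex set. Then K (dimension 2) consists of the simplices:

  0-simplices (7): a, b, c, d, e, f, g
  1-simplices (21): ab, ac, ad, ae, af, ag, bc, bd, be, bf, bg, cd, ce, cf, cg, de, df, dg, ef, eg, fg
  2-simplices (14): abc, abd, acf, ade, aeg, afg, bcg, bdf, bef, beg, cde, cdg, cef, dfg

Hence C_0 ≅ Z^7, C_1 ≅ Z^21, C_2 ≅ Z^14.

The boundary map ∂_1: C_1 → C_0 maps an edge to its endpoints' difference, ∂[p,q] = q − p. For instance
  ∂ab = b − a.
The resulting 7×21 matrix has rank 6, and its Smith normal form has invariant factors (1,1,1,1,1,1).

∂_2: C_2 → C_1 sends each 2-simplex [p,q,r] to [q,r] − [p,r] + [p,q]. For instance
  ∂aeg = eg − ag + ae,
  ∂cde = de − ce + cd.
As a 21×14 matrix over Z this has rank 13, with invariant factors (1,1,1,1,1,1,1,1,1,1,1,1,1).

Computing H_k = (kernel of ∂_k) / (image of ∂_{k+1}):

  H_0: rank C_0 − rank ∂_1 = 7 − 6 = 1, and the invariant factors of ∂_1 are all 1, so H_0 = Z.
  H_1: rank ker ∂_1 − rank ∂_2 = (21 − 6) − 13 = 2, and the invariant factors of ∂_2 are all 1, so H_1 = Z^2.
  H_2: rank ker ∂_2 − rank ∂_3 = (14 − 13) − 0 = 1, and there is no ∂_3, so H_2 = Z.

As a check, the Euler characteristic is 7 − 21 + 14 = 0, which agrees with 1 − 2 + 1 = 0.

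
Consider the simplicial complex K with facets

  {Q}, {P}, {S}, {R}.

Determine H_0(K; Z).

Order the vertices as P < Q < R < S. Listing each simplex with vertices in this order, K has dimension 0 with simplices:

  0-simplices (4): P, Q, R, S

Hence C_0 ≅ Z^4.

Now H_k = ker ∂_k / im ∂_{k+1}, so:

  H_0: rank C_0 − rank ∂_1 = 4 − 0 = 4, and there is no ∂_1, so H_0 ≅ Z^4.

(K is a triangulation of a set of 4 points.)

H_0 ≅ Z^4.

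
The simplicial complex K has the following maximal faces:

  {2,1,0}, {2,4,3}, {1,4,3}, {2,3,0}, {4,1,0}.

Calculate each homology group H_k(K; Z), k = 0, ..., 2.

H_0 = Z,  H_1 = Z,  H_2 = 0.

Order the vertices as 0 < 1 < 2 < 3 < 4. Listing each simplex with vertices in this order, K has dimension 2 with simplices:

  0-simplices (5): [0], [1], [2], [3], [4]
  1-simplices (10): [0,1], [0,2], [0,3], [0,4], [1,2], [1,3], [1,4], [2,3], [2,4], [3,4]
  2-simplices (5): [0,1,2], [0,1,4], [0,2,3], [1,3,4], [2,3,4]

Hence C_0 ≅ Z^5, C_1 ≅ Z^10, C_2 ≅ Z^5.

The boundary map ∂_1: C_1 → C_0 maps an edge to its endpoints' difference, ∂[p,q] = q − p.
The 5×10 boundary matrix has rank 4 and Smith normal form diag(1,1,1,1).

∂_2: C_2 → C_1 maps a triangle to the signed sum of its edges. For instance
  ∂[0,2,3] = [2,3] − [0,3] + [0,2],
  ∂[0,1,2] = [1,2] − [0,2] + [0,1].
The 10×5 boundary matrix has rank 5 and Smith normal form diag(1,1,1,1,1).

Reading off H_k = ker ∂_k / im ∂_{k+1}:

  H_0: rank C_0 − rank ∂_1 = 5 − 4 = 1, and the invariant factors of ∂_1 are all 1, so H_0 = Z.
  H_1: rank ker ∂_1 − rank ∂_2 = (10 − 4) − 5 = 1, and the invariant factors of ∂_2 are all 1, so H_1 = Z.
  H_2: rank ker ∂_2 − rank ∂_3 = (5 − 5) − 0 = 0, and there is no ∂_3, so H_2 = 0.

As a check, the Euler characteristic is 5 − 10 + 5 = 0, which agrees with 1 − 1 + 0 = 0.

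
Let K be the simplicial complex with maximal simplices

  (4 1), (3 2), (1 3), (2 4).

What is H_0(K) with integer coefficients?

H_0 ≅ Z.

K has 4 vertices, 4 edges.
rank ∂_0 = 0, rank ∂_1 = 3 ⇒ b_0 = 4 − 0 − 3 = 1; all invariant factors of ∂_1 are 1 so no torsion. So H_0 ≅ Z.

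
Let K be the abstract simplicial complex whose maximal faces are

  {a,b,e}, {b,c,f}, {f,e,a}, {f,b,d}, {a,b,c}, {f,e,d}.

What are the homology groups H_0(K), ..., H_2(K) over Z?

Order the vertices as a < b < c < d < e < f. Listing each simplex with vertices in this order, K has dimension 2 with simplices:

  0-simplices (6): a, b, c, d, e, f
  1-simplices (12): ab, ac, ae, af, bc, bd, be, bf, cf, de, df, ef
  2-simplices (6): abc, abe, aef, bcf, bdf, def

giving chain groups C_0 ≅ Z^6, C_1 ≅ Z^12, C_2 ≅ Z^6.

Boundary ∂_1: C_1 → C_0 maps an edge to its endpoints' difference, ∂[p,q] = q − p. For instance
  ∂de = e − d.
This gives a 6×12 integer matrix of rank 5; reducing to Smith normal form yields diagonal entries (1,1,1,1,1).

∂_2: C_2 → C_1 maps a triangle to the signed sum of its edges. For instance
  ∂aef = ef − af + ae,
  ∂bcf = cf − bf + bc.
This gives a 12×6 integer matrix of rank 6; reducing to Smith normal form yields diagonal entries (1,1,1,1,1,1).

Computing H_k = (kernel of ∂_k) / (image of ∂_{k+1}):

  H_0: rank C_0 − rank ∂_1 = 6 − 5 = 1, and the invariant factors of ∂_1 are all 1, so H_0 ≅ Z.
  H_1: rank ker ∂_1 − rank ∂_2 = (12 − 5) − 6 = 1, and the invariant factors of ∂_2 are all 1, so H_1 ≅ Z.
  H_2: rank ker ∂_2 − rank ∂_3 = (6 − 6) − 0 = 0, and there is no ∂_3, so H_2 ≅ 0.

(K is a triangulation of the cylinder S^1 x I.)

H_0 = Z,  H_1 = Z,  H_2 = 0.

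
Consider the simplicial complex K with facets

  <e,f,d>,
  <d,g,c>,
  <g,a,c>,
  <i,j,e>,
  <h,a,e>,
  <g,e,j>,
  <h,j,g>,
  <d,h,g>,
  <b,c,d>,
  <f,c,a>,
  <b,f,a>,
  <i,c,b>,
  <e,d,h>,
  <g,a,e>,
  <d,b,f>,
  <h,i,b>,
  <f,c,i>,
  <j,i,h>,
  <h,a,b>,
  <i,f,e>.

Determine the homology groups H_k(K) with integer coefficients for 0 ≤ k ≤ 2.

Take the total order a < b < c < d < e < f < g < h < i < j on the vertex set. Then K (dimension 2) consists of the simplices:

  0-simplices (10): a, b, c, d, e, f, g, h, i, j
  1-simplices (30): ab, ac, ae, af, ag, ah, bc, bd, bf, bh, bi, cd, cf, cg, ci, de, df, dg, dh, ef, eg, eh, ei, ej, fi, gh, gj, hi, hj, ij
  2-simplices (20): abf, abh, acf, acg, aeg, aeh, bcd, bci, bdf, bhi, cdg, cfi, def, deh, dgh, efi, egj, eij, ghj, hij

giving chain groups C_0 ≅ Z^10, C_1 ≅ Z^30, C_2 ≅ Z^20.

∂_1: C_1 → C_0 maps an edge to its endpoints' difference, ∂[p,q] = q − p. For instance
  ∂cg = g − c.
The 10×30 boundary matrix has rank 9 and Smith normal form diag(1,1,1,1,1,1,1,1,1).

Boundary ∂_2: C_2 → C_1 sends each 2-simplex [p,q,r] to [q,r] − [p,r] + [p,q]. For instance
  ∂bdf = df − bf + bd,
  ∂efi = fi − ei + ef.
This gives a 30×20 integer matrix of rank 20; reducing to Smith normal form yields diagonal entries (1,1,1,1,1,1,1,1,1,1,1,1,1,1,1,1,1,1,1,2).

Reading off H_k = ker ∂_k / im ∂_{k+1}:

  H_0: rank C_0 − rank ∂_1 = 10 − 9 = 1, and the invariant factors of ∂_1 are all 1, so H_0 ≅ Z.
  H_1: rank ker ∂_1 − rank ∂_2 = (30 − 9) − 20 = 1, and ∂_2 has invariant factor 2 > 1, so H_1 ≅ Z ⊕ Z/2.
  H_2: rank ker ∂_2 − rank ∂_3 = (20 − 20) − 0 = 0, and there is no ∂_3, so H_2 ≅ 0.

H_0 = Z,  H_1 = Z ⊕ Z/2,  H_2 = 0.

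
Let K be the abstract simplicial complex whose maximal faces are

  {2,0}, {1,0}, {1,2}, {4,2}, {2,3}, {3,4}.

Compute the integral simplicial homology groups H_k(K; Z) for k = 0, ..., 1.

H_0 = Z,  H_1 = Z^2.

K has 5 vertices, 6 edges.
rank ∂_0 = 0, rank ∂_1 = 4 ⇒ b_0 = 5 − 0 − 4 = 1; all invariant factors of ∂_1 are 1 so no torsion. So H_0 ≅ Z.
rank ∂_1 = 4, rank ∂_2 = 0 ⇒ b_1 = 6 − 4 − 0 = 2. So H_1 ≅ Z^2.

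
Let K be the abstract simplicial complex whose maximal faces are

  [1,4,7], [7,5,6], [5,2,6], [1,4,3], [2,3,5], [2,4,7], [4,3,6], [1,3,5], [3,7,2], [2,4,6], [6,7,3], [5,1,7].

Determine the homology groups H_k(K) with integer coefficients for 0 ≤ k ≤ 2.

Order the vertices as 1 < 2 < 3 < 4 < 5 < 6 < 7. Listing each simplex with vertices in this order, K has dimension 2 with simplices:

  0-simplices (7): [1], [2], [3], [4], [5], [6], [7]
  1-simplices (18): [1,3], [1,4], [1,5], [1,7], [2,3], [2,4], [2,5], [2,6], [2,7], [3,4], [3,5], [3,6], [3,7], [4,6], [4,7], [5,6], [5,7], [6,7]
  2-simplices (12): [1,3,4], [1,3,5], [1,4,7], [1,5,7], [2,3,5], [2,3,7], [2,4,6], [2,4,7], [2,5,6], [3,4,6], [3,6,7], [5,6,7]

giving chain groups C_0 ≅ Z^7, C_1 ≅ Z^18, C_2 ≅ Z^12.

The boundary map ∂_1: C_1 → C_0 sends each edge [p,q] (with p < q) to q − p.
The resulting 7×18 matrix has rank 6, and its Smith normal form has invariant factors (1,1,1,1,1,1).

∂_2: C_2 → C_1 sends each 2-simplex [p,q,r] to [q,r] − [p,r] + [p,q]. For instance
  ∂[3,6,7] = [6,7] − [3,7] + [3,6],
  ∂[5,6,7] = [6,7] − [5,7] + [5,6].
The resulting 18×12 matrix has rank 12, and its Smith normal form has invariant factors (1,1,1,1,1,1,1,1,1,1,1,2).

Now H_k = ker ∂_k / im ∂_{k+1}, so:

  H_0: rank C_0 − rank ∂_1 = 7 − 6 = 1, and the invariant factors of ∂_1 are all 1, so H_0 = Z.
  H_1: rank ker ∂_1 − rank ∂_2 = (18 − 6) − 12 = 0, and ∂_2 has invariant factor 2 > 1, so H_1 = Z/2.
  H_2: rank ker ∂_2 − rank ∂_3 = (12 − 12) − 0 = 0, and there is no ∂_3, so H_2 = 0.

As a check, the Euler characteristic is 7 − 18 + 12 = 1, which agrees with 1 − 0 + 0 = 1.

H_0 = Z,  H_1 = Z/2,  H_2 = 0.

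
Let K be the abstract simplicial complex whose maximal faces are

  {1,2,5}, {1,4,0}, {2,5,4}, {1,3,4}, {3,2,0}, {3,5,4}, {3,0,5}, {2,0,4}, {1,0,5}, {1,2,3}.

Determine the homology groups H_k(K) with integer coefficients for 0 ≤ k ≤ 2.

H_0 ≅ Z,  H_1 ≅ Z/2Z,  H_2 = 0.

K has 6 vertices, 15 edges, 10 triangles.
rank ∂_0 = 0, rank ∂_1 = 5 ⇒ b_0 = 6 − 0 − 5 = 1; all invariant factors of ∂_1 are 1 so no torsion. So H_0 = Z.
rank ∂_1 = 5, rank ∂_2 = 10 ⇒ b_1 = 15 − 5 − 10 = 0; ∂_2 has invariant factor(s) [2] giving torsion. So H_1 = Z/2Z.
rank ∂_2 = 10, rank ∂_3 = 0 ⇒ b_2 = 10 − 10 − 0 = 0. So H_2 = 0.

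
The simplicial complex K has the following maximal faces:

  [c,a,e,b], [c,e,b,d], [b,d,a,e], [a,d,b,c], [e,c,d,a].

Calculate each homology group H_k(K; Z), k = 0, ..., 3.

Fix the vertex order a < b < c < d < e and write every simplex with vertices in increasing order. Then dim K = 3 and the simplices of K are:

  0-simplices (5): a, b, c, d, e
  1-simplices (10): ab, ac, ad, ae, bc, bd, be, cd, ce, de
  2-simplices (10): abc, abd, abe, acd, ace, ade, bcd, bce, bde, cde
  3-simplices (5): abcd, abce, abde, acde, bcde

Hence C_0 ≅ Z^5, C_1 ≅ Z^10, C_2 ≅ Z^10, C_3 ≅ Z^5.

Boundary ∂_1: C_1 → C_0 is given by ∂[p,q] = [q] − [p].
This gives a 5×10 integer matrix of rank 4; reducing to Smith normal form yields diagonal entries (1,1,1,1).

Boundary ∂_2: C_2 → C_1 sends each 2-simplex [p,q,r] to [q,r] − [p,r] + [p,q]. For instance
  ∂abe = be − ae + ab,
  ∂ace = ce − ae + ac.
The 10×10 boundary matrix has rank 6 and Smith normal form diag(1,1,1,1,1,1).

The boundary map ∂_3: C_3 → C_2 sends each 3-simplex σ to the alternating sum Σ_i (−1)^i (σ with its i-th vertex removed). For instance
  ∂abce = bce − ace + abe − abc,
  ∂abde = bde − ade + abe − abd.
The resulting 10×5 matrix has rank 4, and its Smith normal form has invariant factors (1,1,1,1).

Reading off H_k = ker ∂_k / im ∂_{k+1}:

  H_0: rank C_0 − rank ∂_1 = 5 − 4 = 1, and the invariant factors of ∂_1 are all 1, so H_0 ≅ Z.
  H_1: rank ker ∂_1 − rank ∂_2 = (10 − 4) − 6 = 0, and the invariant factors of ∂_2 are all 1, so H_1 ≅ 0.
  H_2: rank ker ∂_2 − rank ∂_3 = (10 − 6) − 4 = 0, and the invariant factors of ∂_3 are all 1, so H_2 ≅ 0.
  H_3: rank ker ∂_3 − rank ∂_4 = (5 − 4) − 0 = 1, and there is no ∂_4, so H_3 ≅ Z.

H_0 = Z,  H_1 = 0,  H_2 = 0,  H_3 = Z.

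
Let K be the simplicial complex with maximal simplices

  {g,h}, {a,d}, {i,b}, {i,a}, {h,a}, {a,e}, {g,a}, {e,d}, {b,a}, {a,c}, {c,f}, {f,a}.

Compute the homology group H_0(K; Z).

H_0 ≅ Z.

We work with the vertex ordering a < b < c < d < e < f < g < h < i. The simplices of K, each written with vertices in increasing order, are:

  0-simplices (9): a, b, c, d, e, f, g, h, i
  1-simplices (12): ab, ac, ad, ae, af, ag, ah, ai, bi, cf, de, gh

Hence C_0 ≅ Z^9, C_1 ≅ Z^12.

∂_1: C_1 → C_0 maps an edge to its endpoints' difference, ∂[p,q] = q − p. For instance
  ∂de = e − d.
As a 9×12 matrix over Z this has rank 8, with invariant factors (1,1,1,1,1,1,1,1).

From H_k ≅ ker(∂_k) / im(∂_{k+1}) we obtain:

  H_0: rank C_0 − rank ∂_1 = 9 − 8 = 1, and the invariant factors of ∂_1 are all 1, so H_0 ≅ Z.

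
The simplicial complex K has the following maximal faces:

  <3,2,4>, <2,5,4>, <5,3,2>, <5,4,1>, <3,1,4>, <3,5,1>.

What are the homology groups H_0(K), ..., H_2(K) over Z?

H_0 ≅ Z,  H_1 = 0,  H_2 ≅ Z.

Order the vertices as 1 < 2 < 3 < 4 < 5. Listing each simplex with vertices in this order, K has dimension 2 with simplices:

  0-simplices (5): [1], [2], [3], [4], [5]
  1-simplices (9): [1,3], [1,4], [1,5], [2,3], [2,4], [2,5], [3,4], [3,5], [4,5]
  2-simplices (6): [1,3,4], [1,3,5], [1,4,5], [2,3,4], [2,3,5], [2,4,5]

Hence C_0 ≅ Z^5, C_1 ≅ Z^9, C_2 ≅ Z^6.

∂_1: C_1 → C_0 is given by ∂[p,q] = [q] − [p].
This gives a 5×9 integer matrix of rank 4; reducing to Smith normal form yields diagonal entries (1,1,1,1).

∂_2: C_2 → C_1 acts by ∂[p,q,r] = [q,r] − [p,r] + [p,q]. For instance
  ∂[1,3,5] = [3,5] − [1,5] + [1,3],
  ∂[1,3,4] = [3,4] − [1,4] + [1,3].
This gives a 9×6 integer matrix of rank 5; reducing to Smith normal form yields diagonal entries (1,1,1,1,1).

From H_k ≅ ker(∂_k) / im(∂_{k+1}) we obtain:

  H_0: rank C_0 − rank ∂_1 = 5 − 4 = 1, and the invariant factors of ∂_1 are all 1, so H_0 = Z.
  H_1: rank ker ∂_1 − rank ∂_2 = (9 − 4) − 5 = 0, and the invariant factors of ∂_2 are all 1, so H_1 = 0.
  H_2: rank ker ∂_2 − rank ∂_3 = (6 − 5) − 0 = 1, and there is no ∂_3, so H_2 = Z.

(K is a triangulation of the 2-sphere S^2.)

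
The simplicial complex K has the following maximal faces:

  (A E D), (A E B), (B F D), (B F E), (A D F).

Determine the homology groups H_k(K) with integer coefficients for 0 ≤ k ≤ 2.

Take the total order A < B < D < E < F on the vertex set. Then K (dimension 2) consists of the simplices:

  0-simplices (5): A, B, D, E, F
  1-simplices (10): AB, AD, AE, AF, BD, BE, BF, DE, DF, EF
  2-simplices (5): ABE, ADE, ADF, BDF, BEF

so the chain groups are C_0 ≅ Z^5, C_1 ≅ Z^10, C_2 ≅ Z^5.

Boundary ∂_1: C_1 → C_0 sends each edge [p,q] (with p < q) to q − p.
This gives a 5×10 integer matrix of rank 4; reducing to Smith normal form yields diagonal entries (1,1,1,1).

The boundary map ∂_2: C_2 → C_1 sends each 2-simplex [p,q,r] to [q,r] − [p,r] + [p,q]. For instance
  ∂ABE = BE − AE + AB,
  ∂ADF = DF − AF + AD.
This gives a 10×5 integer matrix of rank 5; reducing to Smith normal form yields diagonal entries (1,1,1,1,1).

From H_k ≅ ker(∂_k) / im(∂_{k+1}) we obtain:

  H_0: rank C_0 − rank ∂_1 = 5 − 4 = 1, and the invariant factors of ∂_1 are all 1, so H_0 ≅ Z.
  H_1: rank ker ∂_1 − rank ∂_2 = (10 − 4) − 5 = 1, and the invariant factors of ∂_2 are all 1, so H_1 ≅ Z.
  H_2: rank ker ∂_2 − rank ∂_3 = (5 − 5) − 0 = 0, and there is no ∂_3, so H_2 ≅ 0.

As a check, the Euler characteristic is 5 − 10 + 5 = 0, which agrees with 1 − 1 + 0 = 0.

H_0 ≅ Z,  H_1 ≅ Z,  H_2 = 0.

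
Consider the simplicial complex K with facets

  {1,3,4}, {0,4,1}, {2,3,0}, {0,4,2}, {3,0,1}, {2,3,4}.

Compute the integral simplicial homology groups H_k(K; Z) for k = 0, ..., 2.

Take the total order 0 < 1 < 2 < 3 < 4 on the vertex set. Then K (dimension 2) consists of the simplices:

  0-simplices (5): [0], [1], [2], [3], [4]
  1-simplices (9): [0,1], [0,2], [0,3], [0,4], [1,3], [1,4], [2,3], [2,4], [3,4]
  2-simplices (6): [0,1,3], [0,1,4], [0,2,3], [0,2,4], [1,3,4], [2,3,4]

giving chain groups C_0 ≅ Z^5, C_1 ≅ Z^9, C_2 ≅ Z^6.

Boundary ∂_1: C_1 → C_0 maps an edge to its endpoints' difference, ∂[p,q] = q − p.
The resulting 5×9 matrix has rank 4, and its Smith normal form has invariant factors (1,1,1,1).

The boundary map ∂_2: C_2 → C_1 maps a triangle to the signed sum of its edges. For instance
  ∂[2,3,4] = [3,4] − [2,4] + [2,3],
  ∂[1,3,4] = [3,4] − [1,4] + [1,3].
As a 9×6 matrix over Z this has rank 5, with invariant factors (1,1,1,1,1).

Now H_k = ker ∂_k / im ∂_{k+1}, so:

  H_0: rank C_0 − rank ∂_1 = 5 − 4 = 1, and the invariant factors of ∂_1 are all 1, so H_0 = Z.
  H_1: rank ker ∂_1 − rank ∂_2 = (9 − 4) − 5 = 0, and the invariant factors of ∂_2 are all 1, so H_1 = 0.
  H_2: rank ker ∂_2 − rank ∂_3 = (6 − 5) − 0 = 1, and there is no ∂_3, so H_2 = Z.

(K is a triangulation of the 2-sphere S^2.)

H_0 = Z,  H_1 = 0,  H_2 = Z.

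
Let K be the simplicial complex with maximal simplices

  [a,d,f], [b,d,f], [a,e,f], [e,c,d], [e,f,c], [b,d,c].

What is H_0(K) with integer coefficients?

H_0 = Z.

K has 6 vertices, 12 edges, 6 triangles.
rank ∂_0 = 0, rank ∂_1 = 5 ⇒ b_0 = 6 − 0 − 5 = 1; all invariant factors of ∂_1 are 1 so no torsion. So H_0 ≅ Z.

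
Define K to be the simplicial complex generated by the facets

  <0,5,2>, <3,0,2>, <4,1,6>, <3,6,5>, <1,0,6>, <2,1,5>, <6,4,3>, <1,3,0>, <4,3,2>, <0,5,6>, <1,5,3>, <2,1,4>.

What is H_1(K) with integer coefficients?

We work with the vertex ordering 0 < 1 < 2 < 3 < 4 < 5 < 6. The simplices of K, each written with vertices in increasing order, are:

  0-simplices (7): [0], [1], [2], [3], [4], [5], [6]
  1-simplices (18): [0,1], [0,2], [0,3], [0,5], [0,6], [1,2], [1,3], [1,4], [1,5], [1,6], [2,3], [2,4], [2,5], [3,4], [3,5], [3,6], [4,6], [5,6]
  2-simplices (12): [0,1,3], [0,1,6], [0,2,3], [0,2,5], [0,5,6], [1,2,4], [1,2,5], [1,3,5], [1,4,6], [2,3,4], [3,4,6], [3,5,6]

Hence C_0 ≅ Z^7, C_1 ≅ Z^18, C_2 ≅ Z^12.

The boundary map ∂_1: C_1 → C_0 is given by ∂[p,q] = [q] − [p]. For instance
  ∂[2,5] = [5] − [2].
This gives a 7×18 integer matrix of rank 6; reducing to Smith normal form yields diagonal entries (1,1,1,1,1,1).

The boundary map ∂_2: C_2 → C_1 maps a triangle to the signed sum of its edges. For instance
  ∂[1,3,5] = [3,5] − [1,5] + [1,3],
  ∂[1,4,6] = [4,6] − [1,6] + [1,4].
The resulting 18×12 matrix has rank 12, and its Smith normal form has invariant factors (1,1,1,1,1,1,1,1,1,1,1,2).

Now H_k = ker ∂_k / im ∂_{k+1}, so:

  H_1: rank ker ∂_1 − rank ∂_2 = (18 − 6) − 12 = 0, and ∂_2 has invariant factor 2 > 1, so H_1 ≅ Z/2.

(K is a triangulation of the real projective plane RP^2.)

H_1 ≅ Z/2.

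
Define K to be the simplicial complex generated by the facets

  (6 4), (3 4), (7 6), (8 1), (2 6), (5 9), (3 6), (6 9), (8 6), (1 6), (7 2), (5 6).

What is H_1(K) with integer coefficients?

Fix the vertex order 1 < 2 < 3 < 4 < 5 < 6 < 7 < 8 < 9 and write every simplex with vertices in increasing order. Then dim K = 1 and the simplices of K are:

  0-simplices (9): [1], [2], [3], [4], [5], [6], [7], [8], [9]
  1-simplices (12): [1,6], [1,8], [2,6], [2,7], [3,4], [3,6], [4,6], [5,6], [5,9], [6,7], [6,8], [6,9]

so the chain groups are C_0 ≅ Z^9, C_1 ≅ Z^12.

∂_1: C_1 → C_0 maps an edge to its endpoints' difference, ∂[p,q] = q − p.
This gives a 9×12 integer matrix of rank 8; reducing to Smith normal form yields diagonal entries (1,1,1,1,1,1,1,1).

Computing H_k = (kernel of ∂_k) / (image of ∂_{k+1}):

  H_1: rank ker ∂_1 − rank ∂_2 = (12 − 8) − 0 = 4, and there is no ∂_2, so H_1 = Z^4.

H_1 ≅ Z^4.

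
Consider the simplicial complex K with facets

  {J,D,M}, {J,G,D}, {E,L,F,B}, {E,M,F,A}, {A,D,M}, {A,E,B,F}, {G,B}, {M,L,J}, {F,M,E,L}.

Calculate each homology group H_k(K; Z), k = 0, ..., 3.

H_0 = Z,  H_1 = Z,  H_2 = 0,  H_3 = 0.

Take the total order A < B < D < E < F < G < J < L < M on the vertex set. Then K (dimension 3) consists of the simplices:

  0-simplices (9): A, B, D, E, F, G, J, L, M
  1-simplices (21): AB, AD, AE, AF, AM, BE, BF, BG, BL, DG, DJ, DM, EF, EL, EM, FL, FM, GJ, JL, JM, LM
  2-simplices (16): ABE, ABF, ADM, AEF, AEM, AFM, BEF, BEL, BFL, DGJ, DJM, EFL, EFM, ELM, FLM, JLM
  3-simplices (4): ABEF, AEFM, BEFL, EFLM

giving chain groups C_0 ≅ Z^9, C_1 ≅ Z^21, C_2 ≅ Z^16, C_3 ≅ Z^4.

The boundary map ∂_1: C_1 → C_0 sends each edge [p,q] (with p < q) to q − p. For instance
  ∂BL = L − B.
As a 9×21 matrix over Z this has rank 8, with invariant factors (1,1,1,1,1,1,1,1).

∂_2: C_2 → C_1 acts by ∂[p,q,r] = [q,r] − [p,r] + [p,q]. For instance
  ∂EFL = FL − EL + EF,
  ∂ABF = BF − AF + AB.
This gives a 21×16 integer matrix of rank 12; reducing to Smith normal form yields diagonal entries (1,1,1,1,1,1,1,1,1,1,1,1).

The boundary map ∂_3: C_3 → C_2 sends each 3-simplex σ to the alternating sum Σ_i (−1)^i (σ with its i-th vertex removed). For instance
  ∂AEFM = EFM − AFM + AEM − AEF,
  ∂BEFL = EFL − BFL + BEL − BEF.
The 16×4 boundary matrix has rank 4 and Smith normal form diag(1,1,1,1).

Computing H_k = (kernel of ∂_k) / (image of ∂_{k+1}):

  H_0: rank C_0 − rank ∂_1 = 9 − 8 = 1, and the invariant factors of ∂_1 are all 1, so H_0 ≅ Z.
  H_1: rank ker ∂_1 − rank ∂_2 = (21 − 8) − 12 = 1, and the invariant factors of ∂_2 are all 1, so H_1 ≅ Z.
  H_2: rank ker ∂_2 − rank ∂_3 = (16 − 12) − 4 = 0, and the invariant factors of ∂_3 are all 1, so H_2 ≅ 0.
  H_3: rank ker ∂_3 − rank ∂_4 = (4 − 4) − 0 = 0, and there is no ∂_4, so H_3 ≅ 0.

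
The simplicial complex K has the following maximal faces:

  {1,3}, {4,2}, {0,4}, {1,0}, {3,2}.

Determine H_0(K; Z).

H_0 = Z.

K has 5 vertices, 5 edges.
rank ∂_0 = 0, rank ∂_1 = 4 ⇒ b_0 = 5 − 0 − 4 = 1; all invariant factors of ∂_1 are 1 so no torsion. So H_0 = Z.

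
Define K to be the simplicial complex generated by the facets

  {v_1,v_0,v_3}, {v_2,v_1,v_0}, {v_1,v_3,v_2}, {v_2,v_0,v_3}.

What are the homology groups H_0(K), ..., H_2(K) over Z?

H_0 ≅ Z,  H_1 = 0,  H_2 ≅ Z.

Take the total order v_0 < v_1 < v_2 < v_3 on the vertex set. Then K (dimension 2) consists of the simplices:

  0-simplices (4): [v_0], [v_1], [v_2], [v_3]
  1-simplices (6): [v_0,v_1], [v_0,v_2], [v_0,v_3], [v_1,v_2], [v_1,v_3], [v_2,v_3]
  2-simplices (4): [v_0,v_1,v_2], [v_0,v_1,v_3], [v_0,v_2,v_3], [v_1,v_2,v_3]

giving chain groups C_0 ≅ Z^4, C_1 ≅ Z^6, C_2 ≅ Z^4.

Boundary ∂_1: C_1 → C_0 is given by ∂[p,q] = [q] − [p].
This gives a 4×6 integer matrix of rank 3; reducing to Smith normal form yields diagonal entries (1,1,1).

∂_2: C_2 → C_1 maps a triangle to the signed sum of its edges. For instance
  ∂[v_0,v_2,v_3] = [v_2,v_3] − [v_0,v_3] + [v_0,v_2],
  ∂[v_0,v_1,v_3] = [v_1,v_3] − [v_0,v_3] + [v_0,v_1].
The resulting 6×4 matrix has rank 3, and its Smith normal form has invariant factors (1,1,1).

Reading off H_k = ker ∂_k / im ∂_{k+1}:

  H_0: rank C_0 − rank ∂_1 = 4 − 3 = 1, and the invariant factors of ∂_1 are all 1, so H_0 = Z.
  H_1: rank ker ∂_1 − rank ∂_2 = (6 − 3) − 3 = 0, and the invariant factors of ∂_2 are all 1, so H_1 = 0.
  H_2: rank ker ∂_2 − rank ∂_3 = (4 − 3) − 0 = 1, and there is no ∂_3, so H_2 = Z.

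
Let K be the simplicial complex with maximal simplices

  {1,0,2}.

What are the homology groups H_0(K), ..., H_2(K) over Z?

H_0 = Z,  H_1 = 0,  H_2 = 0.

We work with the vertex ordering 0 < 1 < 2. The simplices of K, each written with vertices in increasing order, are:

  0-simplices (3): [0], [1], [2]
  1-simplices (3): [0,1], [0,2], [1,2]
  2-simplices (1): [0,1,2]

Hence C_0 ≅ Z^3, C_1 ≅ Z^3, C_2 ≅ Z^1.

Boundary ∂_1: C_1 → C_0 is given by ∂[p,q] = [q] − [p]. For instance
  ∂[0,1] = [1] − [0].
The 3×3 boundary matrix has rank 2 and Smith normal form diag(1,1).

Boundary ∂_2: C_2 → C_1 sends each 2-simplex [p,q,r] to [q,r] − [p,r] + [p,q]. For instance
  ∂[0,1,2] = [1,2] − [0,2] + [0,1].
This gives a 3×1 integer matrix of rank 1; reducing to Smith normal form yields diagonal entries (1).

Computing H_k = (kernel of ∂_k) / (image of ∂_{k+1}):

  H_0: rank C_0 − rank ∂_1 = 3 − 2 = 1, and the invariant factors of ∂_1 are all 1, so H_0 ≅ Z.
  H_1: rank ker ∂_1 − rank ∂_2 = (3 − 2) − 1 = 0, and the invariant factors of ∂_2 are all 1, so H_1 ≅ 0.
  H_2: rank ker ∂_2 − rank ∂_3 = (1 − 1) − 0 = 0, and there is no ∂_3, so H_2 ≅ 0.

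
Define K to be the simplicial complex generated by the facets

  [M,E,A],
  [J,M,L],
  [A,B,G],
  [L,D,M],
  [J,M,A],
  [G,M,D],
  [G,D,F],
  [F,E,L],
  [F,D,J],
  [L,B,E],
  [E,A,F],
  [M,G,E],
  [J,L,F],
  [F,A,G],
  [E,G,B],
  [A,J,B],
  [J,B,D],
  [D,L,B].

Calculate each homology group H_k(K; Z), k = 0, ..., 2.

H_0 ≅ Z,  H_1 ≅ Z ⊕ Z/2Z,  H_2 = 0.

K has 9 vertices, 27 edges, 18 triangles.
rank ∂_0 = 0, rank ∂_1 = 8 ⇒ b_0 = 9 − 0 − 8 = 1; all invariant factors of ∂_1 are 1 so no torsion. So H_0 ≅ Z.
rank ∂_1 = 8, rank ∂_2 = 18 ⇒ b_1 = 27 − 8 − 18 = 1; ∂_2 has invariant factor(s) [2] giving torsion. So H_1 ≅ Z ⊕ Z/2Z.
rank ∂_2 = 18, rank ∂_3 = 0 ⇒ b_2 = 18 − 18 − 0 = 0. So H_2 ≅ 0.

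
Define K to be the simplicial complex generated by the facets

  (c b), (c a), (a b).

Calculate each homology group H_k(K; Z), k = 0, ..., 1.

H_0 = Z,  H_1 = Z.

Order the vertices as a < b < c. Listing each simplex with vertices in this order, K has dimension 1 with simplices:

  0-simplices (3): a, b, c
  1-simplices (3): ab, ac, bc

so the chain groups are C_0 ≅ Z^3, C_1 ≅ Z^3.

The boundary map ∂_1: C_1 → C_0 maps an edge to its endpoints' difference, ∂[p,q] = q − p.
The resulting 3×3 matrix has rank 2, and its Smith normal form has invariant factors (1,1).

From H_k ≅ ker(∂_k) / im(∂_{k+1}) we obtain:

  H_0: rank C_0 − rank ∂_1 = 3 − 2 = 1, and the invariant factors of ∂_1 are all 1, so H_0 ≅ Z.
  H_1: rank ker ∂_1 − rank ∂_2 = (3 − 2) − 0 = 1, and there is no ∂_2, so H_1 ≅ Z.

As a check, the Euler characteristic is 3 − 3 = 0, which agrees with 1 − 1 = 0.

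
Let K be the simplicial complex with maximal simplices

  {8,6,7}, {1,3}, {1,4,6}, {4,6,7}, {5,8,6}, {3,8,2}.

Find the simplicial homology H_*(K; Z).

H_0 ≅ Z,  H_1 ≅ Z,  H_2 = 0.

Fix the vertex order 1 < 2 < 3 < 4 < 5 < 6 < 7 < 8 and write every simplex with vertices in increasing order. Then dim K = 2 and the simplices of K are:

  0-simplices (8): [1], [2], [3], [4], [5], [6], [7], [8]
  1-simplices (13): [1,3], [1,4], [1,6], [2,3], [2,8], [3,8], [4,6], [4,7], [5,6], [5,8], [6,7], [6,8], [7,8]
  2-simplices (5): [1,4,6], [2,3,8], [4,6,7], [5,6,8], [6,7,8]

Hence C_0 ≅ Z^8, C_1 ≅ Z^13, C_2 ≅ Z^5.

∂_1: C_1 → C_0 is given by ∂[p,q] = [q] − [p].
As a 8×13 matrix over Z this has rank 7, with invariant factors (1,1,1,1,1,1,1).

The boundary map ∂_2: C_2 → C_1 acts by ∂[p,q,r] = [q,r] − [p,r] + [p,q]. For instance
  ∂[4,6,7] = [6,7] − [4,7] + [4,6],
  ∂[5,6,8] = [6,8] − [5,8] + [5,6].
As a 13×5 matrix over Z this has rank 5, with invariant factors (1,1,1,1,1).

From H_k ≅ ker(∂_k) / im(∂_{k+1}) we obtain:

  H_0: rank C_0 − rank ∂_1 = 8 − 7 = 1, and the invariant factors of ∂_1 are all 1, so H_0 = Z.
  H_1: rank ker ∂_1 − rank ∂_2 = (13 − 7) − 5 = 1, and the invariant factors of ∂_2 are all 1, so H_1 = Z.
  H_2: rank ker ∂_2 − rank ∂_3 = (5 − 5) − 0 = 0, and there is no ∂_3, so H_2 = 0.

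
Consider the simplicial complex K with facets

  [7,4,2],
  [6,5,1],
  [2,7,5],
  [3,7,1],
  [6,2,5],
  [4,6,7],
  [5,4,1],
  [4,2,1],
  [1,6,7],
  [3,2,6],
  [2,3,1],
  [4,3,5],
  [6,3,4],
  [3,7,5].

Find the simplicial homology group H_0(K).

Fix the vertex order 1 < 2 < 3 < 4 < 5 < 6 < 7 and write every simplex with vertices in increasing order. Then dim K = 2 and the simplices of K are:

  0-simplices (7): [1], [2], [3], [4], [5], [6], [7]
  1-simplices (21): [1,2], [1,3], [1,4], [1,5], [1,6], [1,7], [2,3], [2,4], [2,5], [2,6], [2,7], [3,4], [3,5], [3,6], [3,7], [4,5], [4,6], [4,7], [5,6], [5,7], [6,7]
  2-simplices (14): [1,2,3], [1,2,4], [1,3,7], [1,4,5], [1,5,6], [1,6,7], [2,3,6], [2,4,7], [2,5,6], [2,5,7], [3,4,5], [3,4,6], [3,5,7], [4,6,7]

Hence C_0 ≅ Z^7, C_1 ≅ Z^21, C_2 ≅ Z^14.

Boundary ∂_1: C_1 → C_0 sends each edge [p,q] (with p < q) to q − p.
The resulting 7×21 matrix has rank 6, and its Smith normal form has invariant factors (1,1,1,1,1,1).

Boundary ∂_2: C_2 → C_1 sends each 2-simplex [p,q,r] to [q,r] − [p,r] + [p,q]. For instance
  ∂[2,5,6] = [5,6] − [2,6] + [2,5],
  ∂[2,3,6] = [3,6] − [2,6] + [2,3].
The resulting 21×14 matrix has rank 13, and its Smith normal form has invariant factors (1,1,1,1,1,1,1,1,1,1,1,1,1).

Now H_k = ker ∂_k / im ∂_{k+1}, so:

  H_0: rank C_0 − rank ∂_1 = 7 − 6 = 1, and the invariant factors of ∂_1 are all 1, so H_0 ≅ Z.

(K is a triangulation of the torus T^2.)

H_0 = Z.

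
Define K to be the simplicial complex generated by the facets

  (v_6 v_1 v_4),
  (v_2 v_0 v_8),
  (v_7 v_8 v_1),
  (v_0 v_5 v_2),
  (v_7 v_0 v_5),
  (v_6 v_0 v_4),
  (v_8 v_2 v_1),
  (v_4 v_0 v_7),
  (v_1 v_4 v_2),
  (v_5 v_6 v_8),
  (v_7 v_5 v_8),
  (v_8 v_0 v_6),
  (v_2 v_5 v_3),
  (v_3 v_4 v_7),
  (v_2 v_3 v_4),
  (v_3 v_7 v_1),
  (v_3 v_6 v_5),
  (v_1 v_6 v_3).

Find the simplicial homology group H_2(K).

Take the total order v_0 < v_1 < v_2 < v_3 < v_4 < v_5 < v_6 < v_7 < v_8 on the vertex set. Then K (dimension 2) consists of the simplices:

  0-simplices (9): [v_0], [v_1], [v_2], [v_3], [v_4], [v_5], [v_6], [v_7], [v_8]
  1-simplices (27): (27 of them)
  2-simplices (18): (18 of them)

giving chain groups C_0 ≅ Z^9, C_1 ≅ Z^27, C_2 ≅ Z^18.

∂_1: C_1 → C_0 sends each edge [p,q] (with p < q) to q − p.
The 9×27 boundary matrix has rank 8 and Smith normal form diag(1,1,1,1,1,1,1,1).

The boundary map ∂_2: C_2 → C_1 acts by ∂[p,q,r] = [q,r] − [p,r] + [p,q]. For instance
  ∂[v_1,v_2,v_4] = [v_2,v_4] − [v_1,v_4] + [v_1,v_2],
  ∂[v_5,v_6,v_8] = [v_6,v_8] − [v_5,v_8] + [v_5,v_6].
As a 27×18 matrix over Z this has rank 18, with invariant factors (1,1,1,1,1,1,1,1,1,1,1,1,1,1,1,1,1,2).

Reading off H_k = ker ∂_k / im ∂_{k+1}:

  H_2: rank ker ∂_2 − rank ∂_3 = (18 − 18) − 0 = 0, and there is no ∂_3, so H_2 = 0.

H_2 ≅ 0.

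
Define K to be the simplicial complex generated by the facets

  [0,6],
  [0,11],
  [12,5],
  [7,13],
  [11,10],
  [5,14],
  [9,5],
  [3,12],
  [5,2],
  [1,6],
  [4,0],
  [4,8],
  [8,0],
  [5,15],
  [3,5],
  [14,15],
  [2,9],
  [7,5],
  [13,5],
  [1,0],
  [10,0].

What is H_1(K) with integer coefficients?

H_1 ≅ Z^7.

We work with the vertex ordering 0 < 1 < 2 < 3 < 4 < 5 < 6 < 7 < 8 < 9 < 10 < 11 < 12 < 13 < 14 < 15. The simplices of K, each written with vertices in increasing order, are:

  0-simplices (16): [0], [1], [2], [3], [4], [5], [6], [7], [8], [9], [10], [11], [12], [13], [14], [15]
  1-simplices (21): [0,1], [0,4], [0,6], [0,8], [0,10], [0,11], [1,6], [2,5], [2,9], [3,5], [3,12], [4,8], [5,7], [5,9], [5,12], [5,13], [5,14], [5,15], [7,13], [10,11], [14,15]

giving chain groups C_0 ≅ Z^16, C_1 ≅ Z^21.

Boundary ∂_1: C_1 → C_0 maps an edge to its endpoints' difference, ∂[p,q] = q − p. For instance
  ∂[0,11] = [11] − [0].
As a 16×21 matrix over Z this has rank 14, with invariant factors (1,1,1,1,1,1,1,1,1,1,1,1,1,1).

Now H_k = ker ∂_k / im ∂_{k+1}, so:

  H_1: rank ker ∂_1 − rank ∂_2 = (21 − 14) − 0 = 7, and there is no ∂_2, so H_1 ≅ Z^7.

(K is a triangulation of the disjoint union of a wedge of 3 circles and a wedge of 4 circles.)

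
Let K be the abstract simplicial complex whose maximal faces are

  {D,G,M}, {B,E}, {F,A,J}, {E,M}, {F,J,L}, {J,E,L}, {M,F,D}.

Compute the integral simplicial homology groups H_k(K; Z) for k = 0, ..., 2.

We work with the vertex ordering A < B < D < E < F < G < J < L < M. The simplices of K, each written with vertices in increasing order, are:

  0-simplices (9): A, B, D, E, F, G, J, L, M
  1-simplices (14): AF, AJ, BE, DF, DG, DM, EJ, EL, EM, FJ, FL, FM, GM, JL
  2-simplices (5): AFJ, DFM, DGM, EJL, FJL

giving chain groups C_0 ≅ Z^9, C_1 ≅ Z^14, C_2 ≅ Z^5.

The boundary map ∂_1: C_1 → C_0 maps an edge to its endpoints' difference, ∂[p,q] = q − p. For instance
  ∂FM = M − F.
This gives a 9×14 integer matrix of rank 8; reducing to Smith normal form yields diagonal entries (1,1,1,1,1,1,1,1).

Boundary ∂_2: C_2 → C_1 maps a triangle to the signed sum of its edges. For instance
  ∂DFM = FM − DM + DF,
  ∂FJL = JL − FL + FJ.
This gives a 14×5 integer matrix of rank 5; reducing to Smith normal form yields diagonal entries (1,1,1,1,1).

Reading off H_k = ker ∂_k / im ∂_{k+1}:

  H_0: rank C_0 − rank ∂_1 = 9 − 8 = 1, and the invariant factors of ∂_1 are all 1, so H_0 ≅ Z.
  H_1: rank ker ∂_1 − rank ∂_2 = (14 − 8) − 5 = 1, and the invariant factors of ∂_2 are all 1, so H_1 ≅ Z.
  H_2: rank ker ∂_2 − rank ∂_3 = (5 − 5) − 0 = 0, and there is no ∂_3, so H_2 ≅ 0.

H_0 ≅ Z,  H_1 ≅ Z,  H_2 = 0.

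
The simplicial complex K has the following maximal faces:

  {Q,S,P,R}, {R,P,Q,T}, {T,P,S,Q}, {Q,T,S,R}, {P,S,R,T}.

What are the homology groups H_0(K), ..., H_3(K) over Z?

H_0 = Z,  H_1 = 0,  H_2 = 0,  H_3 = Z.

Take the total order P < Q < R < S < T on the vertex set. Then K (dimension 3) consists of the simplices:

  0-simplices (5): P, Q, R, S, T
  1-simplices (10): PQ, PR, PS, PT, QR, QS, QT, RS, RT, ST
  2-simplices (10): PQR, PQS, PQT, PRS, PRT, PST, QRS, QRT, QST, RST
  3-simplices (5): PQRS, PQRT, PQST, PRST, QRST

Hence C_0 ≅ Z^5, C_1 ≅ Z^10, C_2 ≅ Z^10, C_3 ≅ Z^5.

∂_1: C_1 → C_0 is given by ∂[p,q] = [q] − [p]. For instance
  ∂PR = R − P.
The 5×10 boundary matrix has rank 4 and Smith normal form diag(1,1,1,1).

The boundary map ∂_2: C_2 → C_1 acts by ∂[p,q,r] = [q,r] − [p,r] + [p,q]. For instance
  ∂PRT = RT − PT + PR,
  ∂RST = ST − RT + RS.
As a 10×10 matrix over Z this has rank 6, with invariant factors (1,1,1,1,1,1).

Boundary ∂_3: C_3 → C_2 sends each 3-simplex σ to the alternating sum Σ_i (−1)^i (σ with its i-th vertex removed). For instance
  ∂PQST = QST − PST + PQT − PQS,
  ∂PRST = RST − PST + PRT − PRS.
The resulting 10×5 matrix has rank 4, and its Smith normal form has invariant factors (1,1,1,1).

Computing H_k = (kernel of ∂_k) / (image of ∂_{k+1}):

  H_0: rank C_0 − rank ∂_1 = 5 − 4 = 1, and the invariant factors of ∂_1 are all 1, so H_0 ≅ Z.
  H_1: rank ker ∂_1 − rank ∂_2 = (10 − 4) − 6 = 0, and the invariant factors of ∂_2 are all 1, so H_1 ≅ 0.
  H_2: rank ker ∂_2 − rank ∂_3 = (10 − 6) − 4 = 0, and the invariant factors of ∂_3 are all 1, so H_2 ≅ 0.
  H_3: rank ker ∂_3 − rank ∂_4 = (5 − 4) − 0 = 1, and there is no ∂_4, so H_3 ≅ Z.

As a check, the Euler characteristic is 5 − 10 + 10 − 5 = 0, which agrees with 1 − 0 + 0 − 1 = 0.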